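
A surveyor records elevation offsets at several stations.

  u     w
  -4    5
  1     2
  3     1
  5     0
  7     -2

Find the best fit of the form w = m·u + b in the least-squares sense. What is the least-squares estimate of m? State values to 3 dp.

m = -0.610

Sums needed: Σu·u = 100, Σu = 12, Σ1 = 5.
For Mᵀw: Σu·w = -29, Σw = 6.
Eliminating b: 5·(row 1) − 12·(row 2) gives 356·m = 5·(-29) − 12·6 = -217, so m = -217/356.
Then b = (6 − 12·(-217/356))/5 = 237/89.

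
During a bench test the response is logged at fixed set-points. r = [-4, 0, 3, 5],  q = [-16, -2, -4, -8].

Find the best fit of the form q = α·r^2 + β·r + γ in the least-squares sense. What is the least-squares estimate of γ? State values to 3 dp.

γ = -2.618

With design matrix X, XᵀX = [[962, 88, 50]; [88, 50, 4]; [50, 4, 4]] and Xᵀq = [-492, 12, -30]ᵀ.
Row-reducing yields α = -1163/2343, β = 3100/2343, γ = -2045/781.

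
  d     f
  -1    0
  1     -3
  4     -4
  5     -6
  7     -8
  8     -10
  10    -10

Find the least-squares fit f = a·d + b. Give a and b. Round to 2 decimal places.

Normal-equation sums: Σd·d = 256, Σd = 34, Σ1 = 7.
Right-hand side: Σd·f = -285, Σf = -41.
AᵀA·[a, b]ᵀ = Aᵀf becomes [[256, 34]; [34, 7]]·[a, b]ᵀ = [-285, -41]ᵀ.
Determinant 256·7 − 34² = 636.
a = ((-285)·7 − 34·(-41))/636 = -601/636; b = (256·(-41) − 34·(-285))/636 = -403/318.

a = -0.94, b = -1.27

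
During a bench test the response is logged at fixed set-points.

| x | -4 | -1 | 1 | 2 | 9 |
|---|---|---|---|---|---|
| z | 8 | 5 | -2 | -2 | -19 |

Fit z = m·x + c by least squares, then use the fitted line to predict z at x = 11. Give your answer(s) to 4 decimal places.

Forming AᵀA = [[103, 7]; [7, 5]] and Aᵀz = [-214, -10]ᵀ gives AᵀA·[m, c]ᵀ = Aᵀz.
Determinant 103·5 − 7² = 466.
m = ((-214)·5 − 7·(-10))/466 = -500/233; c = (103·(-10) − 7·(-214))/466 = 234/233.
At x = 11: ẑ = (-500/233)·(11) + (234/233)·(1) = -5266/233.

ẑ = -22.6009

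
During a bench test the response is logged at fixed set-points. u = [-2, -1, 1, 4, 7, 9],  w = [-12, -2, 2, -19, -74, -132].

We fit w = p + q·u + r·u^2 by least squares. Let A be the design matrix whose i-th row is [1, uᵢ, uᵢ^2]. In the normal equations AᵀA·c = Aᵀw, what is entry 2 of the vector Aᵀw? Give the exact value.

-1754

Entry 2 ↔ basis u, so (Aᵀw)_{2} = Σᵢ (u)·wᵢ = (-2)·(-12) + (-1)·(-2) + (1)·(2) + (4)·(-19) + (7)·(-74) + (9)·(-132) = -1754.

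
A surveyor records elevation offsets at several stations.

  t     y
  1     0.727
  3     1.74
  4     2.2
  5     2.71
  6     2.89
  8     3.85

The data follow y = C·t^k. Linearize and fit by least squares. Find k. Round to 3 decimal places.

k = 0.795

Let Y = ln y. Fitting Y = k·ln t + ln C by least squares:
Σln t = 7.9655, Σ(ln t)² = 13.2535, Σln y = 4.4298, Σln t·ln y = 8.0108.
Equations: 13.2535·k + 7.9655·ln C = 8.0108;  7.9655·k + 6·ln C = 4.4298.
Slope k = (n·Σln t·ln y − Σln t·Σln y)/(n·Σ(ln t)² − (Σln t)²) = (6·8.0108 − 7.9655·4.4298)/16.0713 = 0.79516; ln C = (Σln y − k·Σln t)/n = -0.31735.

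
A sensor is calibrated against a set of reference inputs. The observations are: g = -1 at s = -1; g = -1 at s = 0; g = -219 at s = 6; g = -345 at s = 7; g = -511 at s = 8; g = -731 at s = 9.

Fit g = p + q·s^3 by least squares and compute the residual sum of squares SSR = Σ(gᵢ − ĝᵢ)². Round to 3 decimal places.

Forming XᵀX = [[6, 1799]; [1799, 957891]] and Xᵀg = [-1808, -960169]ᵀ gives XᵀX·[p, q]ᵀ = Xᵀg.
Determinant 6·957891 − 1799² = 2510945.
p = ((-1808)·957891 − 1799·(-960169))/2510945 = -4522897/2510945; q = (6·(-960169) − 1799·(-1808))/2510945 = -2508422/2510945.
Residuals: -5226/26431, 2011952/2510945, -3554906/2510945, -1364382/2510945, 302214/132155, -467652/502189; SSR = 22793056/2510945.

SSR = 9.077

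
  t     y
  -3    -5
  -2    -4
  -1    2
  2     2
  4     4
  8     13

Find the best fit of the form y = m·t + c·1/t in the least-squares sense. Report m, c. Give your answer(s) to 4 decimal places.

With design matrix X, XᵀX = [[98, 6]; [6, 973/576]] and Xᵀy = [145, 127/24]ᵀ.
Eliminating c: (973/576)·(row 1) − 6·(row 2) gives (37309/288)·m = (973/576)·145 − 6·(127/24) = 122797/576, so m = 122797/74618.
Then c = ((127/24) − 6·(122797/74618))/(973/576) = -101208/37309.

m = 1.6457, c = -2.7127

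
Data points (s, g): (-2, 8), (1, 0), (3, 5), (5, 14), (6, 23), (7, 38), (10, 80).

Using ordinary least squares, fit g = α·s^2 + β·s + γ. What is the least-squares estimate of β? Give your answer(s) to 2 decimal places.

β = -1.88

Setting ∂/∂α … = 0 gives: 14420·α + 1704·β + 224·γ = 11117;  1704·α + 224·β + 30·γ = 1273;  224·α + 30·β + 7·γ = 168.
Solving the 3×3 system (Gaussian elimination) gives α = 238741/242396, β = -65237/34628, γ = 67451/121198.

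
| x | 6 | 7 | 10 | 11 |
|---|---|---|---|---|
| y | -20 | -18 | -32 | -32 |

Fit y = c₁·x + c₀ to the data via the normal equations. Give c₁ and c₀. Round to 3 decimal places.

Entries of AᵀA: Σx·x = 306, Σx = 34, Σ1 = 4.
And Σx·y = -918, Σy = -102.
So AᵀA·[c₁, c₀]ᵀ = Aᵀy: [[306, 34]; [34, 4]]·[c₁, c₀]ᵀ = [-918, -102]ᵀ.
Eliminating c₀: 4·(row 1) − 34·(row 2) gives 68·c₁ = 4·(-918) − 34·(-102) = -204, so c₁ = -3.
Then c₀ = ((-102) − 34·(-3))/4 = 0.

c₁ = -3.000, c₀ = 0.000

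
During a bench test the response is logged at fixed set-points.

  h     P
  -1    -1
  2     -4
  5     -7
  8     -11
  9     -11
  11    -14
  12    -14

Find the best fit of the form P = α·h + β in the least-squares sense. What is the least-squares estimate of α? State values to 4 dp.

Entries of MᵀM: Σh·h = 440, Σh = 46, Σ1 = 7.
Moment sums: Σh·P = -551, ΣP = -62.
Normal equations: [[440, 46]; [46, 7]]·[α, β]ᵀ = [-551, -62]ᵀ.
Δ = 440·7 − 46² = 964.
α = ((-551)·7 − 46·(-62))/964 = -1005/964; β = (440·(-62) − 46·(-551))/964 = -967/482.

α = -1.0425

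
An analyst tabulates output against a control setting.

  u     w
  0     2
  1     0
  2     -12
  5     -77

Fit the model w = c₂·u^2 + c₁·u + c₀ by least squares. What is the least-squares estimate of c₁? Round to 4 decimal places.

AᵀA·[c₂, c₁, c₀]ᵀ = Aᵀw reads: 642·c₂ + 134·c₁ + 30·c₀ = -1973;  134·c₂ + 30·c₁ + 8·c₀ = -409;  30·c₂ + 8·c₁ + 4·c₀ = -87.
(Σu^2·u^2 = 642, Σu^2·u = 134, Σu^2 = 30, Σu·u = 30, Σu = 8, Σ1 = 4, Σu^2·w = -1973, Σu·w = -409, Σw = -87.)
Solving the 3×3 system (Gaussian elimination) gives c₂ = -1097/362, c₁ = -139/181, c₀ = 455/181.

c₁ = -0.7680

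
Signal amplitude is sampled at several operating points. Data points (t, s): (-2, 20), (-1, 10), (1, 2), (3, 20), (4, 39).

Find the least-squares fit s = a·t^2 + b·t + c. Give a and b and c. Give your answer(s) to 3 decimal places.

a = 3.024, b = -3.086, c = 2.538

The normal equations are: 355·a + 83·b + 31·c = 896;  83·a + 31·b + 5·c = 168;  31·a + 5·b + 5·c = 91.
(Σt^2·t^2 = 355, Σt^2·t = 83, Σt^2 = 31, Σt·t = 31, Σt = 5, Σ1 = 5, Σt^2·s = 896, Σt·s = 168, Σs = 91.)
Inverting the 3×3 Gram matrix, [a, b, c]ᵀ = [127/42, -1685/546, 33/13]ᵀ.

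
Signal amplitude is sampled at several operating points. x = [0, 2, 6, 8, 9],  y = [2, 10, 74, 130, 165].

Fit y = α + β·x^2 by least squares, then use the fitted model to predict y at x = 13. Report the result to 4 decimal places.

AᵀA·[α, β]ᵀ = Aᵀy reads: 5·α + 185·β = 381;  185·α + 11969·β = 24389.
(Σ1 = 5, Σx^2 = 185, Σx^2·x^2 = 11969, Σy = 381, Σx^2·y = 24389.)
Eliminating β: 11969·(row 1) − 185·(row 2) gives 25620·α = 11969·381 − 185·24389 = 48224, so α = 12056/6405.
Then β = (24389 − 185·(12056/6405))/11969 = 2573/1281.
At x = 13: ŷ = (12056/6405)·(1) + (2573/1281)·(169) = 728747/2135.

ŷ = 341.3335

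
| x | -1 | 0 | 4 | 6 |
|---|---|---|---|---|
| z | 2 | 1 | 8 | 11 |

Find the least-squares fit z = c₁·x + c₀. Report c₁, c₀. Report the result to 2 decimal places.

c₁ = 1.42, c₀ = 2.31

The normal equations are: 53·c₁ + 9·c₀ = 96;  9·c₁ + 4·c₀ = 22.
(Σx·x = 53, Σx = 9, Σ1 = 4, Σx·z = 96, Σz = 22.)
Δ = 53·4 − 9² = 131.
c₁ = (96·4 − 9·22)/131 = 186/131; c₀ = (53·22 − 9·96)/131 = 302/131.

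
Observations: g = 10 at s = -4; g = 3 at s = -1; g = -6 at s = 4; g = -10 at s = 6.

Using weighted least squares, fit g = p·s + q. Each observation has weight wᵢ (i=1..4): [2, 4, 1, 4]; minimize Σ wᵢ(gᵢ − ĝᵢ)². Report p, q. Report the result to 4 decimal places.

Setting ∂/∂p … = 0 gives: 196·p + 16·q = -356;  16·p + 11·q = -14.
(Σwᵢ·s·s = 196, Σwᵢ·s = 16, Σwᵢ·1 = 11, Σwᵢ·s·g = -356, Σwᵢ·g = -14.)
Δ = 196·11 − 16² = 1900.
p = ((-356)·11 − 16·(-14))/1900 = -923/475; q = (196·(-14) − 16·(-356))/1900 = 738/475.

p = -1.9432, q = 1.5537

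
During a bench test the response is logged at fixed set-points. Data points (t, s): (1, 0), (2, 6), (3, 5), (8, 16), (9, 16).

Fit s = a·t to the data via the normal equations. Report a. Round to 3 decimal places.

a = 1.881

Entries of AᵀA: Σt·t = 159.
For Aᵀs: Σt·s = 299.
AᵀA·[a]ᵀ = Aᵀs becomes [[159]]·[a]ᵀ = [299]ᵀ.
Hence a = 299 / 159 ≈ 1.8805.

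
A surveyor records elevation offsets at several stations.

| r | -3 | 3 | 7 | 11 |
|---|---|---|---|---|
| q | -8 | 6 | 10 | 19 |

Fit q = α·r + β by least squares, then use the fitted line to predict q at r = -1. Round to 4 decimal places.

q̂ = -3.5047

Forming MᵀM = [[188, 18]; [18, 4]] and Mᵀq = [321, 27]ᵀ gives MᵀM·[α, β]ᵀ = Mᵀq.
Δ = 188·4 − 18² = 428.
α = (321·4 − 18·27)/428 = 399/214; β = (188·27 − 18·321)/428 = -351/214.
At r = -1: q̂ = (399/214)·(-1) + (-351/214)·(1) = -375/107.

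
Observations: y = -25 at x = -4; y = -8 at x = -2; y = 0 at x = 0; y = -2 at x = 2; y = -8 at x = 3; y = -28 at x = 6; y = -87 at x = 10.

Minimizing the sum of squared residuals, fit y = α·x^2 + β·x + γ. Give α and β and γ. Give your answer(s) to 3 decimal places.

AᵀA·[α, β, γ]ᵀ = Aᵀy reads: 11665·α + 1179·β + 169·γ = -10220;  1179·α + 169·β + 15·γ = -950;  169·α + 15·β + 7·γ = -158.
Inverting the 3×3 Gram matrix, [α, β, γ]ᵀ = [-220021/216292, 346921/216292, -156743/108146]ᵀ.

α = -1.017, β = 1.604, γ = -1.449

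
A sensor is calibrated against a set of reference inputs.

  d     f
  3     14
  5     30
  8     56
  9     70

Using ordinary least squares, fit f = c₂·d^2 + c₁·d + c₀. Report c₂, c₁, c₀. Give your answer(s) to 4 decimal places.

Sums needed: Σd^2·d^2 = 11363, Σd^2·d = 1393, Σd^2 = 179, Σd·d = 179, Σd = 25, Σ1 = 4.
Right-hand side: Σd^2·f = 10130, Σd·f = 1270, Σf = 170.
Inverting the 3×3 Gram matrix, [c₂, c₁, c₀]ᵀ = [80/177, 650/177, -40/59]ᵀ.

c₂ = 0.4520, c₁ = 3.6723, c₀ = -0.6780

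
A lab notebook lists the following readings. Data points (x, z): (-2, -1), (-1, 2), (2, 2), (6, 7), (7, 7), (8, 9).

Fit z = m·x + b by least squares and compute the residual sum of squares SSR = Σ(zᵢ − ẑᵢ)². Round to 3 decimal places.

SSR = 4.675

Sums needed: Σx·x = 158, Σx = 20, Σ1 = 6.
And Σx·z = 167, Σz = 26.
Normal equations: [[158, 20]; [20, 6]]·[m, b]ᵀ = [167, 26]ᵀ.
Determinant 158·6 − 20² = 548.
m = (167·6 − 20·26)/548 = 241/274; b = (158·26 − 20·167)/548 = 192/137.
Residuals: -88/137, 405/274, -159/137, 44/137, -153/274, 77/137; SSR = 1281/274.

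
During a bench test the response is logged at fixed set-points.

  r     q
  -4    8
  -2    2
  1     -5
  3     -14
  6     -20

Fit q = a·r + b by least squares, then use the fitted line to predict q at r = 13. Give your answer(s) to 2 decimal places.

Setting ∂/∂a … = 0 gives: 66·a + 4·b = -203;  4·a + 5·b = -29.
Eliminating b: 5·(row 1) − 4·(row 2) gives 314·a = 5·(-203) − 4·(-29) = -899, so a = -899/314.
Then b = ((-29) − 4·(-899/314))/5 = -551/157.
At r = 13: q̂ = (-899/314)·(13) + (-551/157)·(1) = -12789/314.

q̂ = -40.73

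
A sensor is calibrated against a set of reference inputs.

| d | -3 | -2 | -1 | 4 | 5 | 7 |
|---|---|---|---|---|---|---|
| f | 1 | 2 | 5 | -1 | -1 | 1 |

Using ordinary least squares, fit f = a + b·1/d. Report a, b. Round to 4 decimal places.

a = 0.2920, b = -4.2306

Sums needed: Σ1 = 6, Σ1/d = -521/420, Σ1/d·1/d = 261781/176400.
For Mᵀf: Σf = 7, Σ1/d·f = -2789/420.
MᵀM·[a, b]ᵀ = Mᵀf becomes [[6, -521/420]; [-521/420, 261781/176400]]·[a, b]ᵀ = [7, -2789/420]ᵀ.
det = 6·(261781/176400) − (-521/420)² = 259849/35280.
a = (7·(261781/176400) − (-521/420)·(-2789/420))/(259849/35280) = 379398/1299245; b = (6·(-2789/420) − (-521/420)·7)/(259849/35280) = -1099308/259849.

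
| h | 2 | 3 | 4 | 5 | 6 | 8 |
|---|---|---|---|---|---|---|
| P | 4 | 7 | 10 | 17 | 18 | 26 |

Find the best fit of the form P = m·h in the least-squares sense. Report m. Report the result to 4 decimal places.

Normal-equation sums: Σh·h = 154.
Moment sums: Σh·P = 470.
MᵀM·[m]ᵀ = MᵀP becomes [[154]]·[m]ᵀ = [470]ᵀ.
m = 470/154 = 3.05195.

m = 3.0519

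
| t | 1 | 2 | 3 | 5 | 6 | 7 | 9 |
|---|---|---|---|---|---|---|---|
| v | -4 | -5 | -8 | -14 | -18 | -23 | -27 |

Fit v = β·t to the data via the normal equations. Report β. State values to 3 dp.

Entries of XᵀX: Σt·t = 205.
Right-hand side: Σt·v = -620.
Hence β = -620 / 205 ≈ -3.02439.

β = -3.024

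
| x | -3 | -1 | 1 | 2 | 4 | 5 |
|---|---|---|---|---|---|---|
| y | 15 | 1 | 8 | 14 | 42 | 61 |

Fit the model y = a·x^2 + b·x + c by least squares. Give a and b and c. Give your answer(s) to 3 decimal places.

Setting ∂/∂a … = 0 gives: 980·a + 170·b + 56·c = 2397;  170·a + 56·b + 8·c = 463;  56·a + 8·b + 6·c = 141.
(Σx^2·x^2 = 980, Σx^2·x = 170, Σx^2 = 56, Σx·x = 56, Σx = 8, Σ1 = 6, Σx^2·y = 2397, Σx·y = 463, Σy = 141.)
Solving the 3×3 system (Gaussian elimination) gives a = 34183/17466, b = 34067/17466, c = 15329/5822.

a = 1.957, b = 1.950, c = 2.633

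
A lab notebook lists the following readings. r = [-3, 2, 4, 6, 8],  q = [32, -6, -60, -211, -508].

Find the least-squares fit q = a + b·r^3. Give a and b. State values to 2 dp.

a = 3.86, b = -1.00

Compute the Gram sums: Σ1 = 5, Σr^3 = 773, Σr^3·r^3 = 313689.
Moment sums: Σq = -753, Σr^3·q = -310424.
Determinant 5·313689 − 773² = 970916.
a = ((-753)·313689 − 773·(-310424))/970916 = 3749935/970916; b = (5·(-310424) − 773·(-753))/970916 = -970051/970916.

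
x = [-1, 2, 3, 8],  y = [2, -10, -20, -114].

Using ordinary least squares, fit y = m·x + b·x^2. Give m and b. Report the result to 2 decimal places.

Sums needed: Σx·x = 78, Σx·x^2 = 546, Σx^2·x^2 = 4194.
And Σx·y = -994, Σx^2·y = -7514.
AᵀA·[m, b]ᵀ = Aᵀy becomes [[78, 546]; [546, 4194]]·[m, b]ᵀ = [-994, -7514]ᵀ.
Determinant 78·4194 − 546² = 29016.
m = ((-994)·4194 − 546·(-7514))/29016 = -2758/1209; b = (78·(-7514) − 546·(-994))/29016 = -139/93.

m = -2.28, b = -1.49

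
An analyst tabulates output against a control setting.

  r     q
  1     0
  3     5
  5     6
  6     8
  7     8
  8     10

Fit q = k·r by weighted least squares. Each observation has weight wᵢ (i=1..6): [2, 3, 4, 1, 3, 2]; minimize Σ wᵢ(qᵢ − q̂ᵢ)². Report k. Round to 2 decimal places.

k = 1.23

Normal-equation sums: Σwᵢ·r·r = 440.
And Σwᵢ·r·q = 541.
Hence k = 541 / 440 ≈ 1.22955.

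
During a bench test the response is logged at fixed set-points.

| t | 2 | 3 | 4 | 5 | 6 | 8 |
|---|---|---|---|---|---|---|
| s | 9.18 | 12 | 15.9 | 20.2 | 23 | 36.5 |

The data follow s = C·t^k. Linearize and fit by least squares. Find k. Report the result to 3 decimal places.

Linearized form: ln s = k·ln t + ln C. From the 6 transformed points,
Σln t = 8.6587, Σ(ln t)² = 13.7340, Σln s = 17.2067, Σln t·ln s = 26.0375.
Equations: 13.7340·k + 8.6587·ln C = 26.0375;  8.6587·k + 6·ln C = 17.2067.
Solving (det = 7.4309): k = 0.97393, ln C = 1.46230.

k = 0.974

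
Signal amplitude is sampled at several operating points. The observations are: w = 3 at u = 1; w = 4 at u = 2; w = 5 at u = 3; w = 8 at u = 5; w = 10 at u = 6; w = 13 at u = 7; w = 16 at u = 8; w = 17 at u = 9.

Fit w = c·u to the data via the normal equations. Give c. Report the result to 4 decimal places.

From the data, Σu·u = 269.
Moment sums: Σu·w = 498.
So AᵀA·[c]ᵀ = Aᵀw: [[269]]·[c]ᵀ = [498]ᵀ.
c = 498/269 = 1.8513.

c = 1.8513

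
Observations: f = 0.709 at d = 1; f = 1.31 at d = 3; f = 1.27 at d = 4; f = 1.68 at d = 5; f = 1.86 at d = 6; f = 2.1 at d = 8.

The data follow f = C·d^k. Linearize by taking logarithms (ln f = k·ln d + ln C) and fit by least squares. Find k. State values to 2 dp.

k = 0.52

Let Y = ln f. Fitting Y = k·ln d + ln C by least squares:
Sums: Σln d = 7.9655, Σ(ln d)² = 13.2535, Σln f = 2.0465, Σln d·ln f = 4.1177.
Normal system: [[13.2535, 7.9655]; [7.9655, 6]]·[k, ln C]ᵀ = [4.1177, 2.0465]ᵀ.
Solving (det = 16.0713): k = 0.52299, ln C = -0.35324.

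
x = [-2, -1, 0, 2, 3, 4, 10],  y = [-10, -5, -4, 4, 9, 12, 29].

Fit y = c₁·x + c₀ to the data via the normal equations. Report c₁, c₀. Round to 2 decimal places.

With design matrix A, AᵀA = [[134, 16]; [16, 7]] and Aᵀy = [398, 35]ᵀ.
Determinant 134·7 − 16² = 682.
c₁ = (398·7 − 16·35)/682 = 1113/341; c₀ = (134·35 − 16·398)/682 = -839/341.

c₁ = 3.26, c₀ = -2.46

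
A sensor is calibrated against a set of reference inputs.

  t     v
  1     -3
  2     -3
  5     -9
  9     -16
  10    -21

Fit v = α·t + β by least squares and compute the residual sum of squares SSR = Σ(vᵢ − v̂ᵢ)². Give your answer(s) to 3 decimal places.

XᵀX·[α, β]ᵀ = Xᵀv reads: 211·α + 27·β = -408;  27·α + 5·β = -52.
Δ = 211·5 − 27² = 326.
α = ((-408)·5 − 27·(-52))/326 = -318/163; β = (211·(-52) − 27·(-408))/326 = 22/163.
Residuals: -193/163, 125/163, 101/163, 232/163, -265/163; SSR = 1148/163.

SSR = 7.043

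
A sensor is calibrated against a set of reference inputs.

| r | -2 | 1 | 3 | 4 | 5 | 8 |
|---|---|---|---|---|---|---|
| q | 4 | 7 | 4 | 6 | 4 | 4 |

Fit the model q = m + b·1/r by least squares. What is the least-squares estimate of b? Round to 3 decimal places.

b = 2.025

Compute the Gram sums: Σ1 = 6, Σ1/r = 169/120, Σ1/r·1/r = 21301/14400.
Moment sums: Σq = 29, Σ1/r·q = 137/15.
AᵀA·[m, b]ᵀ = Aᵀq becomes [[6, 169/120]; [169/120, 21301/14400]]·[m, b]ᵀ = [29, 137/15]ᵀ.
Eliminating b: (21301/14400)·(row 1) − (169/120)·(row 2) gives (19849/2880)·m = (21301/14400)·29 − (169/120)·(137/15) = 86501/2880, so m = 86501/19849.
Then b = ((137/15) − (169/120)·(86501/19849))/(21301/14400) = 40200/19849.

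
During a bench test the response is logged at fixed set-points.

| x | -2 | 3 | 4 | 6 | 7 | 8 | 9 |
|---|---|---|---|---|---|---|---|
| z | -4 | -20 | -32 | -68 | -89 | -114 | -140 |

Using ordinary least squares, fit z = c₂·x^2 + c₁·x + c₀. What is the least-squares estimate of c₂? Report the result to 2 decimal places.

Compute the Gram sums: Σx^2·x^2 = 14707, Σx^2·x = 1883, Σx^2 = 259, Σx·x = 259, Σx = 35, Σ1 = 7.
Right-hand side: Σx^2·z = -26153, Σx·z = -3383, Σz = -467.
Normal equations: [[14707, 1883, 259]; [1883, 259, 35]; [259, 35, 7]]·[c₂, c₁, c₀]ᵀ = [-26153, -3383, -467]ᵀ.
Row-reducing yields c₂ = -769/504, c₁ = -905/504, c₀ = -323/252.

c₂ = -1.53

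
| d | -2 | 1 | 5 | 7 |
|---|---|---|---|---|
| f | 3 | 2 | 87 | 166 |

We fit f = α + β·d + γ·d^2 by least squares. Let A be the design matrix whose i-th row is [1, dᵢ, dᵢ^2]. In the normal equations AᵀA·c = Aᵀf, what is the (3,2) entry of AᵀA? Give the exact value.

Row 3 ↔ basis d^2, column 2 ↔ basis d, so (AᵀA)_{3,2} = Σᵢ (d^2)·(d) = (4)·(-2) + (1)·(1) + (25)·(5) + (49)·(7) = 461.

461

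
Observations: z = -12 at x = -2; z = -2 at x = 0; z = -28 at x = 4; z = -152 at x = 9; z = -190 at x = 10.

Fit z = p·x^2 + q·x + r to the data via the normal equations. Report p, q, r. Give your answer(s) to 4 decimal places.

p = -2.0220, q = 1.4103, r = -1.4396

Forming AᵀA = [[16833, 1785, 201]; [1785, 201, 21]; [201, 21, 5]] and Aᵀz = [-31808, -3356, -384]ᵀ gives AᵀA·[p, q, r]ᵀ = Aᵀz.
Inverting the 3×3 Gram matrix, [p, q, r]ᵀ = [-184/91, 55/39, -131/91]ᵀ.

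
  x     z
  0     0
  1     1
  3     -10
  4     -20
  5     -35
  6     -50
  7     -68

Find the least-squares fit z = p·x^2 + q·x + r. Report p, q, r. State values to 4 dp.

Sums needed: Σx^2·x^2 = 4660, Σx^2·x = 776, Σx^2 = 136, Σx·x = 136, Σx = 26, Σ1 = 7.
Moment sums: Σx^2·z = -6416, Σx·z = -1060, Σz = -182.
Row-reducing yields p = -464/301, q = 256/301, r = 34/43.

p = -1.5415, q = 0.8505, r = 0.7907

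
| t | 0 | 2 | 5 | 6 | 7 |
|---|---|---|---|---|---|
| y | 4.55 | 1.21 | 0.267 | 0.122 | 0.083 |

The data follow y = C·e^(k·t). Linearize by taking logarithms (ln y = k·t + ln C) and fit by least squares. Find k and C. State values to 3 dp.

Taking logs, ln y = k·t + ln C, so regress ln y on t.
Σt = 20.0000, Σ(t)² = 114.0000, Σln y = -4.2074, Σt·ln y = -36.2661.
Equations: 114.0000·k + 20.0000·ln C = -36.2661;  20.0000·k + 5·ln C = -4.2074.
Δ = 114.0000·5 − (20.0000)² = 170.0000; k = (-36.2661·5 − 20.0000·-4.2074)/170.0000 = -0.57166, ln C = (114.0000·-4.2074 − 20.0000·-36.2661)/170.0000 = 1.44516, so C = exp(1.44516) = 4.24254.

k = -0.572, C = 4.243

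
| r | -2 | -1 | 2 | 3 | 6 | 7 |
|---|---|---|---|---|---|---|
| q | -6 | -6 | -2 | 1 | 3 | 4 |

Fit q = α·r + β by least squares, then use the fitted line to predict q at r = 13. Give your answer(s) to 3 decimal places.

Normal-equation sums: Σr·r = 103, Σr = 15, Σ1 = 6.
Moment sums: Σr·q = 63, Σq = -6.
Normal equations: [[103, 15]; [15, 6]]·[α, β]ᵀ = [63, -6]ᵀ.
Δ = 103·6 − 15² = 393.
α = (63·6 − 15·(-6))/393 = 156/131; β = (103·(-6) − 15·63)/393 = -521/131.
At r = 13: q̂ = (156/131)·(13) + (-521/131)·(1) = 1507/131.

q̂ = 11.504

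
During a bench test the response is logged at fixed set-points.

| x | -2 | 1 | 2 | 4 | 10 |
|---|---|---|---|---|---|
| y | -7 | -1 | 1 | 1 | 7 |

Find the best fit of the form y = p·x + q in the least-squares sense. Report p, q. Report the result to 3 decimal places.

p = 1.075, q = -3.025

Normal-equation sums: Σx·x = 125, Σx = 15, Σ1 = 5.
For Mᵀy: Σx·y = 89, Σy = 1.
MᵀM·[p, q]ᵀ = Mᵀy becomes [[125, 15]; [15, 5]]·[p, q]ᵀ = [89, 1]ᵀ.
Δ = 125·5 − 15² = 400.
p = (89·5 − 15·1)/400 = 43/40; q = (125·1 − 15·89)/400 = -121/40.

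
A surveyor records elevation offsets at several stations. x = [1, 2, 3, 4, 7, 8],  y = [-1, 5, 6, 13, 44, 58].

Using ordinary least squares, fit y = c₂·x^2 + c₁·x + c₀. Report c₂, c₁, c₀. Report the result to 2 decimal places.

The normal system MᵀM·[c₂, c₁, c₀]ᵀ = Mᵀy is [[6851, 955, 143]; [955, 143, 25]; [143, 25, 6]]·[c₂, c₁, c₀]ᵀ = [6149, 851, 125]ᵀ.
Row-reducing yields c₂ = 13531/14088, c₁ = -5369/14088, c₀ = -1103/2348.

c₂ = 0.96, c₁ = -0.38, c₀ = -0.47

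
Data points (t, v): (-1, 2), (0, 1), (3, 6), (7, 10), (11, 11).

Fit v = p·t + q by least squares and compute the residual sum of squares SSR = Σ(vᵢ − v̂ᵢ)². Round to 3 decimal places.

SSR = 6.310

Sums needed: Σt·t = 180, Σt = 20, Σ1 = 5.
And Σt·v = 207, Σv = 30.
Determinant 180·5 − 20² = 500.
p = (207·5 − 20·30)/500 = 87/100; q = (180·30 − 20·207)/500 = 63/25.
Residuals: 7/20, -38/25, 87/100, 139/100, -109/100; SSR = 631/100.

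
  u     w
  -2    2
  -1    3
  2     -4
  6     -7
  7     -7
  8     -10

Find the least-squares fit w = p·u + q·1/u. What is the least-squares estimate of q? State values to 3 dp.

AᵀA·[p, q]ᵀ = Aᵀw reads: 158·p + 6·q = -186;  6·p + (44137/28224)·q = -113/12.
(Σu·u = 158, Σu·1/u = 6, Σ1/u·1/u = 44137/28224, Σu·w = -186, Σ1/u·w = -113/12.)
det = 158·(44137/28224) − 6² = 2978791/14112.
p = ((-186)·(44137/28224) − 6·(-113/12))/(2978791/14112) = -3307413/2978791; q = (158·(-113/12) − 6·(-186))/(2978791/14112) = -5247312/2978791.

q = -1.762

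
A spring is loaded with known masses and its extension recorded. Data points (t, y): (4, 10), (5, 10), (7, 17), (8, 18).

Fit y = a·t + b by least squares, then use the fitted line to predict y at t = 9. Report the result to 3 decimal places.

XᵀX·[a, b]ᵀ = Xᵀy reads: 154·a + 24·b = 353;  24·a + 4·b = 55.
(Σt·t = 154, Σt = 24, Σ1 = 4, Σt·y = 353, Σy = 55.)
Determinant 154·4 − 24² = 40.
a = (353·4 − 24·55)/40 = 23/10; b = (154·55 − 24·353)/40 = -1/20.
At t = 9: ŷ = (23/10)·(9) + (-1/20)·(1) = 413/20.

ŷ = 20.650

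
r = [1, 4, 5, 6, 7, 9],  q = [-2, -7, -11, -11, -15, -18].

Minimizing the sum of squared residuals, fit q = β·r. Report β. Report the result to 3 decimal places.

β = -2.010

The normal equations are: 208·β = -418.
β = (-418)/208 = -2.00962.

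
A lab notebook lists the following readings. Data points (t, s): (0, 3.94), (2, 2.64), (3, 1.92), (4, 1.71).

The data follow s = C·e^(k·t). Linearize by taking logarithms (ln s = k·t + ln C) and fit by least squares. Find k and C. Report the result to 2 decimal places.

Taking logs, ln s = k·t + ln C, so regress ln s on t.
Over the data: Σt = 9.0000, Σ(t)² = 29.0000, Σln s = 3.5308, Σt·ln s = 6.0445.
Normal system: [[29.0000, 9.0000]; [9.0000, 4]]·[k, ln C]ᵀ = [6.0445, 3.5308]ᵀ.
Solving (det = 35.0000): k = -0.21711, ln C = 1.37120, so C = exp(1.37120) = 3.94008.

k = -0.22, C = 3.94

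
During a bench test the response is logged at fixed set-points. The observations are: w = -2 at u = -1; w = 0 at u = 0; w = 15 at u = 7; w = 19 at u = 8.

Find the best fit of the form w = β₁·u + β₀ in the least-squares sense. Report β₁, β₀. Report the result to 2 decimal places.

Entries of XᵀX: Σu·u = 114, Σu = 14, Σ1 = 4.
And Σu·w = 259, Σw = 32.
Normal equations: [[114, 14]; [14, 4]]·[β₁, β₀]ᵀ = [259, 32]ᵀ.
Determinant 114·4 − 14² = 260.
β₁ = (259·4 − 14·32)/260 = 147/65; β₀ = (114·32 − 14·259)/260 = 11/130.

β₁ = 2.26, β₀ = 0.08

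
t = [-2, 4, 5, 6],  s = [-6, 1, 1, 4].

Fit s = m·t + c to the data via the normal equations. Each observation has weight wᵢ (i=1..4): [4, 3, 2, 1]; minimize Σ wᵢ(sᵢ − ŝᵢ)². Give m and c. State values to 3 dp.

m = 1.127, c = -3.755

The normal equations are: 150·m + 20·c = 94;  20·m + 10·c = -15.
Determinant 150·10 − 20² = 1100.
m = (94·10 − 20·(-15))/1100 = 62/55; c = (150·(-15) − 20·94)/1100 = -413/110.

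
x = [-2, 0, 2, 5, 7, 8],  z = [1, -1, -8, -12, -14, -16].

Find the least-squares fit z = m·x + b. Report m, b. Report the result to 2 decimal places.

m = -1.73, b = -2.56

Entries of AᵀA: Σx·x = 146, Σx = 20, Σ1 = 6.
And Σx·z = -304, Σz = -50.
Normal equations: [[146, 20]; [20, 6]]·[m, b]ᵀ = [-304, -50]ᵀ.
Determinant 146·6 − 20² = 476.
m = ((-304)·6 − 20·(-50))/476 = -206/119; b = (146·(-50) − 20·(-304))/476 = -305/119.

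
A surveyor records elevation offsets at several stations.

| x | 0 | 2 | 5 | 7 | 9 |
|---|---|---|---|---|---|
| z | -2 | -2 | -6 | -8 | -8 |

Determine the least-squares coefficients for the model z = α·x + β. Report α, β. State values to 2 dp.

Compute the Gram sums: Σx·x = 159, Σx = 23, Σ1 = 5.
Moment sums: Σx·z = -162, Σz = -26.
Normal equations: [[159, 23]; [23, 5]]·[α, β]ᵀ = [-162, -26]ᵀ.
Determinant 159·5 − 23² = 266.
α = ((-162)·5 − 23·(-26))/266 = -106/133; β = (159·(-26) − 23·(-162))/266 = -204/133.

α = -0.80, β = -1.53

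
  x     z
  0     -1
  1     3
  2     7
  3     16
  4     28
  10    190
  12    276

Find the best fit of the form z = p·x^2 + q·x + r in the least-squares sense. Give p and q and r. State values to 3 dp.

Normal-equation sums: Σx^2·x^2 = 31090, Σx^2·x = 2828, Σx^2 = 274, Σx·x = 274, Σx = 32, Σ1 = 7.
Moment sums: Σx^2·z = 59367, Σx·z = 5389, Σz = 519.
Solving the 3×3 system (Gaussian elimination) gives p = 274531/138726, q = -109987/138726, r = 21206/69363.

p = 1.979, q = -0.793, r = 0.306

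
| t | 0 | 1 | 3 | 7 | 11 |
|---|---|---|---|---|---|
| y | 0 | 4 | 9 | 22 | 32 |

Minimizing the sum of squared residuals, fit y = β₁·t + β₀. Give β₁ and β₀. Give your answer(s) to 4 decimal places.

β₁ = 2.9111, β₀ = 0.5913

Setting ∂/∂β₁ … = 0 gives: 180·β₁ + 22·β₀ = 537;  22·β₁ + 5·β₀ = 67.
det = 180·5 − 22² = 416.
β₁ = (537·5 − 22·67)/416 = 1211/416; β₀ = (180·67 − 22·537)/416 = 123/208.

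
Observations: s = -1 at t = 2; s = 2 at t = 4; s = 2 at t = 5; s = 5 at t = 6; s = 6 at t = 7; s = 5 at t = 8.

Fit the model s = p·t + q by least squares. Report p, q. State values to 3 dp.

p = 1.143, q = -2.929

The normal equations are: 194·p + 32·q = 128;  32·p + 6·q = 19.
det = 194·6 − 32² = 140.
p = (128·6 − 32·19)/140 = 8/7; q = (194·19 − 32·128)/140 = -41/14.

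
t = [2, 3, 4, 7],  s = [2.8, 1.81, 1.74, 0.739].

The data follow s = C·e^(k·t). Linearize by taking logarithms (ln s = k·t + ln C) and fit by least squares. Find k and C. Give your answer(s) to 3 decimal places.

k = -0.254, C = 4.418

Let Y = ln s. Fitting Y = k·t + ln C by least squares:
XᵀX = [[78.0000, 16.0000]; [16.0000, 4]], rhs = [3.9376, 1.8744]ᵀ  (here Σt = 16.0000, Σ(t)² = 78.0000, Σln s = 1.8744, Σt·ln s = 3.9376).
Solving (det = 56.0000): k = -0.25428, ln C = 1.48572, so C = exp(1.48572) = 4.41814.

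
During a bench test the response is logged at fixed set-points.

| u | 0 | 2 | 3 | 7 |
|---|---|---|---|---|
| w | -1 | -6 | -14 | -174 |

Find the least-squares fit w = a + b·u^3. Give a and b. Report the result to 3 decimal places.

a = -1.134, b = -0.504

Forming XᵀX = [[4, 378]; [378, 118442]] and Xᵀw = [-195, -60108]ᵀ gives XᵀX·[a, b]ᵀ = Xᵀw.
Eliminating b: 118442·(row 1) − 378·(row 2) gives 330884·a = 118442·(-195) − 378·(-60108) = -375366, so a = -187683/165442.
Then b = ((-60108) − 378·(-187683/165442))/118442 = -83361/165442.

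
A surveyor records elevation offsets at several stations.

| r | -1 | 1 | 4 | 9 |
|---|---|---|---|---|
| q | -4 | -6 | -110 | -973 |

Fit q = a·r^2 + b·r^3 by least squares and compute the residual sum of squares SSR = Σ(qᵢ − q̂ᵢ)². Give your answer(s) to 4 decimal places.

SSR = 9.7418

The normal equations are: 6819·a + 60073·b = -80583;  60073·a + 535539·b = -716359.
Eliminating b: 535539·(row 1) − 60073·(row 2) gives 43075112·a = 535539·(-80583) − 60073·(-716359) = -121505030, so a = -60752515/21537556.
Then b = ((-716359) − 60073·(-60752515/21537556))/535539 = -21994731/21537556.
Residuals: -11848110/5384389, -23239045/10768778, 2642966/5384389, -464687/10768778; SSR = 104907081/10768778.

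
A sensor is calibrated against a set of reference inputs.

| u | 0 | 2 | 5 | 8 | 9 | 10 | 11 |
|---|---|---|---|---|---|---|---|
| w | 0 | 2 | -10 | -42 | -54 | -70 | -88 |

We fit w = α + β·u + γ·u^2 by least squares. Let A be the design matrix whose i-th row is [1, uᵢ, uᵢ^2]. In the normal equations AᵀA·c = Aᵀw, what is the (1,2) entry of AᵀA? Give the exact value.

Row 1 ↔ basis 1, column 2 ↔ basis u, so (AᵀA)_{1,2} = Σᵢ u = (1)·(0) + (1)·(2) + (1)·(5) + (1)·(8) + (1)·(9) + (1)·(10) + (1)·(11) = 45.

45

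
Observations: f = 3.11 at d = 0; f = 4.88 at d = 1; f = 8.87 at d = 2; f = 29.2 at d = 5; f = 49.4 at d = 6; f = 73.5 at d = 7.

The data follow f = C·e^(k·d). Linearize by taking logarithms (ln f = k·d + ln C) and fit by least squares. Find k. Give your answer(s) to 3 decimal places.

Let Y = ln f. Fitting Y = k·d + ln C by least squares:
Σd = 21.0000, Σ(d)² = 115.0000, Σln f = 16.4738, Σd·ln f = 76.3020.
Equations: 115.0000·k + 21.0000·ln C = 76.3020;  21.0000·k + 6·ln C = 16.4738.
Solving (det = 249.0000): k = 0.44924, ln C = 1.17329.

k = 0.449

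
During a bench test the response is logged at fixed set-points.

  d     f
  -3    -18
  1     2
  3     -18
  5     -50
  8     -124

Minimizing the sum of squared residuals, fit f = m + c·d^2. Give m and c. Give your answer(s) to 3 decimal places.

m = 0.862, c = -1.966

With design matrix X, XᵀX = [[5, 108]; [108, 4884]] and Xᵀf = [-208, -9508]ᵀ.
Eliminating c: 4884·(row 1) − 108·(row 2) gives 12756·m = 4884·(-208) − 108·(-9508) = 10992, so m = 916/1063.
Then c = ((-9508) − 108·(916/1063))/4884 = -6269/3189.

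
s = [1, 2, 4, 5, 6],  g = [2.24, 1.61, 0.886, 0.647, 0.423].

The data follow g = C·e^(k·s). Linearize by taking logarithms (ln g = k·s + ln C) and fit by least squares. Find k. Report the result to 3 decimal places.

k = -0.325

With ln gᵢ as the transformed response and sᵢ as the regressor:
Over the data: Σs = 18.0000, Σ(s)² = 82.0000, Σln g = -0.1341, Σs·ln g = -6.0646.
Normal system: [[82.0000, 18.0000]; [18.0000, 5]]·[k, ln C]ᵀ = [-6.0646, -0.1341]ᵀ.
Slope k = (n·Σs·ln g − Σs·Σln g)/(n·Σ(s)² − (Σs)²) = (5·-6.0646 − 18.0000·-0.1341)/86.0000 = -0.32452; ln C = (Σln g − k·Σs)/n = 1.14144.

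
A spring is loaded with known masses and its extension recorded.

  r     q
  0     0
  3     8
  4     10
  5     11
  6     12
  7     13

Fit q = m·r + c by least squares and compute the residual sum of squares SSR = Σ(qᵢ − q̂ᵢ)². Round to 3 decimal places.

Entries of MᵀM: Σr·r = 135, Σr = 25, Σ1 = 6.
For Mᵀq: Σr·q = 282, Σq = 54.
Δ = 135·6 − 25² = 185.
m = (282·6 − 25·54)/185 = 342/185; c = (135·54 − 25·282)/185 = 48/37.
Residuals: -48/37, 214/185, 242/185, 17/37, -72/185, -229/185; SSR = 1226/185.

SSR = 6.627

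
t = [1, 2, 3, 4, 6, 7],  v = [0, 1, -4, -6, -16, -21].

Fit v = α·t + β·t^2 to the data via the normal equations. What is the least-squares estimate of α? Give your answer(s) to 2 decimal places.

α = 0.63

Compute the Gram sums: Σt·t = 115, Σt·t^2 = 659, Σt^2·t^2 = 4051.
Right-hand side: Σt·v = -277, Σt^2·v = -1733.
MᵀM·[α, β]ᵀ = Mᵀv becomes [[115, 659]; [659, 4051]]·[α, β]ᵀ = [-277, -1733]ᵀ.
Determinant 115·4051 − 659² = 31584.
α = ((-277)·4051 − 659·(-1733))/31584 = 415/658; β = (115·(-1733) − 659·(-277))/31584 = -349/658.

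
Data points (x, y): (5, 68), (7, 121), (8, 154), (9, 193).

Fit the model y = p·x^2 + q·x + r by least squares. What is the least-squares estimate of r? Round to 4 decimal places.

r = 21.4545

From the data, Σx^2·x^2 = 13683, Σx^2·x = 1709, Σx^2 = 219, Σx·x = 219, Σx = 29, Σ1 = 4.
Moment sums: Σx^2·y = 33118, Σx·y = 4156, Σy = 536.
So AᵀA·[p, q, r]ᵀ = Aᵀy: [[13683, 1709, 219]; [1709, 219, 29]; [219, 29, 4]]·[p, q, r]ᵀ = [33118, 4156, 536]ᵀ.
Row-reducing yields p = 107/44, q = -125/44, r = 236/11.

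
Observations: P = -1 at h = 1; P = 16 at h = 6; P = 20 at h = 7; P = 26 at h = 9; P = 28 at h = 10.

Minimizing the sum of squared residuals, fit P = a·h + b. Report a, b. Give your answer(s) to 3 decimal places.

a = 3.285, b = -3.878

Forming MᵀM = [[267, 33]; [33, 5]] and MᵀP = [749, 89]ᵀ gives MᵀM·[a, b]ᵀ = MᵀP.
Eliminating b: 5·(row 1) − 33·(row 2) gives 246·a = 5·749 − 33·89 = 808, so a = 404/123.
Then b = (89 − 33·(404/123))/5 = -159/41.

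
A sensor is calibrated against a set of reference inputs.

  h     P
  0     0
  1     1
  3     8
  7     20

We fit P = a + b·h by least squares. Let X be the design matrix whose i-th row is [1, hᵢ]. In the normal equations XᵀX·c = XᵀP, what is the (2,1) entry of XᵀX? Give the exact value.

Row 2 ↔ basis h, column 1 ↔ basis 1, so (XᵀX)_{2,1} = Σᵢ h = (0)·(1) + (1)·(1) + (3)·(1) + (7)·(1) = 11.

11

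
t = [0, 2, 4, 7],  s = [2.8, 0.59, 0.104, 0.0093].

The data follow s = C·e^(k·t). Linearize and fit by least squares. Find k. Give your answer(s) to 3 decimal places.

Linearized form: ln s = k·t + ln C. From the 4 transformed points,
Σt = 13.0000, Σ(t)² = 69.0000, Σln s = -6.4391, Σt·ln s = -42.8529.
Equations: 69.0000·k + 13.0000·ln C = -42.8529;  13.0000·k + 4·ln C = -6.4391.
Δ = 69.0000·4 − (13.0000)² = 107.0000; k = (-42.8529·4 − 13.0000·-6.4391)/107.0000 = -0.81966, ln C = (69.0000·-6.4391 − 13.0000·-42.8529)/107.0000 = 1.05410.

k = -0.820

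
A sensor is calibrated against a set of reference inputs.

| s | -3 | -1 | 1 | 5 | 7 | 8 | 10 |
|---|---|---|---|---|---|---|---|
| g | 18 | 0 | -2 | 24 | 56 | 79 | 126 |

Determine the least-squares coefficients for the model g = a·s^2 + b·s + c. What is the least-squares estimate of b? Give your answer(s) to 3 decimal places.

b = -2.083

Sums needed: Σs^2·s^2 = 17205, Σs^2·s = 1953, Σs^2 = 249, Σs·s = 249, Σs = 27, Σ1 = 7.
Right-hand side: Σs^2·g = 21160, Σs·g = 2348, Σg = 301.
So AᵀA·[a, b, c]ᵀ = Aᵀg: [[17205, 1953, 249]; [1953, 249, 27]; [249, 27, 7]]·[a, b, c]ᵀ = [21160, 2348, 301]ᵀ.
Solving the 3×3 system (Gaussian elimination) gives a = 392011/261366, b = -544381/261366, c = -100983/43561.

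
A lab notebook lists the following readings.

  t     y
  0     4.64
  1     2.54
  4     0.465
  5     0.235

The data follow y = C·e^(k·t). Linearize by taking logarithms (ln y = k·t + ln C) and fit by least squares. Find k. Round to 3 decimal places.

Let Y = ln y. Fitting Y = k·t + ln C by least squares:
Over the data: Σt = 10.0000, Σ(t)² = 42.0000, Σln y = 0.2530, Σt·ln y = -9.3716.
Normal system: [[42.0000, 10.0000]; [10.0000, 4]]·[k, ln C]ᵀ = [-9.3716, 0.2530]ᵀ.
Δ = 42.0000·4 − (10.0000)² = 68.0000; k = (-9.3716·4 − 10.0000·0.2530)/68.0000 = -0.58847, ln C = (42.0000·0.2530 − 10.0000·-9.3716)/68.0000 = 1.53443.

k = -0.588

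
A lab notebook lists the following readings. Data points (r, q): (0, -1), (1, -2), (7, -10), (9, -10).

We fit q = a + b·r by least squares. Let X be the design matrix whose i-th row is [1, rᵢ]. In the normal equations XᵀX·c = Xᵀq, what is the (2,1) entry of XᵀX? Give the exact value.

17

Row 2 ↔ basis r, column 1 ↔ basis 1, so (XᵀX)_{2,1} = Σᵢ r = (0)·(1) + (1)·(1) + (7)·(1) + (9)·(1) = 17.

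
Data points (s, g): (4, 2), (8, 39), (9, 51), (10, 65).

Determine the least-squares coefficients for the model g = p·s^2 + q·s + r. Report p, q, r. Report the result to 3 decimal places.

p = 0.636, q = 1.580, r = -14.484

The normal system XᵀX·[p, q, r]ᵀ = Xᵀg is [[20913, 2305, 261]; [2305, 261, 31]; [261, 31, 4]]·[p, q, r]ᵀ = [13159, 1429, 157]ᵀ.
Row-reducing yields p = 1147/1804, q = 2851/1804, r = -13065/902.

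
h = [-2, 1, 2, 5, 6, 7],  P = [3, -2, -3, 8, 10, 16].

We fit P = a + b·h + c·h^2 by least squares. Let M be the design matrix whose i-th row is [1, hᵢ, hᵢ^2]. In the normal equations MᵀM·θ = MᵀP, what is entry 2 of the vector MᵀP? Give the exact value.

Entry 2 ↔ basis h, so (MᵀP)_{2} = Σᵢ (h)·Pᵢ = (-2)·(3) + (1)·(-2) + (2)·(-3) + (5)·(8) + (6)·(10) + (7)·(16) = 198.

198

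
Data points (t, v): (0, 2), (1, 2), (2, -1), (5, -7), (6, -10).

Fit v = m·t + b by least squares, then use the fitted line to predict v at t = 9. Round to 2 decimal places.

Normal-equation sums: Σt·t = 66, Σt = 14, Σ1 = 5.
For Aᵀv: Σt·v = -95, Σv = -14.
Normal equations: [[66, 14]; [14, 5]]·[m, b]ᵀ = [-95, -14]ᵀ.
det = 66·5 − 14² = 134.
m = ((-95)·5 − 14·(-14))/134 = -279/134; b = (66·(-14) − 14·(-95))/134 = 203/67.
At t = 9: v̂ = (-279/134)·(9) + (203/67)·(1) = -2105/134.

v̂ = -15.71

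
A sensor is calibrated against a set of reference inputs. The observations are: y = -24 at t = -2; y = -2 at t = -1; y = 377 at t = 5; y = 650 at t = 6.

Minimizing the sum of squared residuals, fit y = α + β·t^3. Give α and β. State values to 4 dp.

α = 0.6154, β = 3.0076

Setting ∂/∂α … = 0 gives: 4·α + 332·β = 1001;  332·α + 62346·β = 187719.
Determinant 4·62346 − 332² = 139160.
α = (1001·62346 − 332·187719)/139160 = 6117/9940; β = (4·187719 − 332·1001)/139160 = 7474/2485.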